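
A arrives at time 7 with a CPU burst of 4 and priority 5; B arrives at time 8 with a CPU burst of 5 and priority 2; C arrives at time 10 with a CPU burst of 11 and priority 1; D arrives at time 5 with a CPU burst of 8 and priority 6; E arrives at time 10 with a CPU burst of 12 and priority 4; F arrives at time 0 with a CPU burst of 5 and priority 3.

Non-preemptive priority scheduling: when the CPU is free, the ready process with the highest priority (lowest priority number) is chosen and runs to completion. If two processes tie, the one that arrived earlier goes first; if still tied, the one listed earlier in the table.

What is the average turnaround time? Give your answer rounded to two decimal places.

Gantt: | F 0-5 | D 5-13 | C 13-24 | B 24-29 | E 29-41 | A 41-45 |
Completion: A=45  B=29  C=24  D=13  E=41  F=5
Turnaround times: A=38, B=21, C=14, D=8, E=31, F=5
Average turnaround = (38+21+14+8+31+5) / 6 = 117/6 = 19.50

19.50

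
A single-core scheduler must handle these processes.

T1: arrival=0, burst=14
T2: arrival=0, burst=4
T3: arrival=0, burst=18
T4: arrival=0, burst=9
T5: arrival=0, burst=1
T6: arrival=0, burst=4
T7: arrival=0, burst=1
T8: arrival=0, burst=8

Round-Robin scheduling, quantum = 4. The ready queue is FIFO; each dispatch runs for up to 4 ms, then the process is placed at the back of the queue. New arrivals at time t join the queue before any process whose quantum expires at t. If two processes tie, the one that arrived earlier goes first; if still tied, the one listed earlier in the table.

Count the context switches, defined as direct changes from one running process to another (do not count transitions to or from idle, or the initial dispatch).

Gantt: | T1 0-4 | T2 4-8 | T3 8-12 | T4 12-16 | T5 16-17 | T6 17-21 | T7 21-22 | T8 22-26 | T1 26-30 | T3 30-34 | T4 34-38 | T8 38-42 | T1 42-46 | T3 46-50 | T4 50-51 | T1 51-53 | T3 53-59 |
Completion: T1=53  T2=8  T3=59  T4=51  T5=17  T6=21  T7=22  T8=42
Turnaround (C−A): T1=53  T2=8  T3=59  T4=51  T5=17  T6=21  T7=22  T8=42

16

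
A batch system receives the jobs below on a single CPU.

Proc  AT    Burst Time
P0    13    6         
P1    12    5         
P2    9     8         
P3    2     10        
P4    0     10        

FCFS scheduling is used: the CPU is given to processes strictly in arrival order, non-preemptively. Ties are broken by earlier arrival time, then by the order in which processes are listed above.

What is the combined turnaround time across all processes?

94

Gantt: | P4 0-10 | P3 10-20 | P2 20-28 | P1 28-33 | P0 33-39 |
Completion: P0=39  P1=33  P2=28  P3=20  P4=10
Turnaround (C−A): P0=26  P1=21  P2=19  P3=18  P4=10
Turnaround = completion − arrival: P0=26, P1=21, P2=19, P3=18, P4=10
Total turnaround = 26 + 21 + 19 + 18 + 10 = 94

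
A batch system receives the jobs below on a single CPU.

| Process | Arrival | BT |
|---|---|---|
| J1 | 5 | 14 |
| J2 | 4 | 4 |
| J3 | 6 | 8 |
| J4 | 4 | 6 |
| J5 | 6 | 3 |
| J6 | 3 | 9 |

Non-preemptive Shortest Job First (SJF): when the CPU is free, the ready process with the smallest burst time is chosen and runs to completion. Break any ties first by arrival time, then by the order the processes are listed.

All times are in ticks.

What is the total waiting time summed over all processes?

Gantt: | idle 0-3 | J6 3-12 | J5 12-15 | J2 15-19 | J4 19-25 | J3 25-33 | J1 33-47 |
Completion: J1=47  J2=19  J3=33  J4=25  J5=15  J6=12
Waiting = turnaround − burst: J1=28, J2=11, J3=19, J4=15, J5=6, J6=0
Total waiting = 28 + 11 + 19 + 15 + 6 + 0 = 79

79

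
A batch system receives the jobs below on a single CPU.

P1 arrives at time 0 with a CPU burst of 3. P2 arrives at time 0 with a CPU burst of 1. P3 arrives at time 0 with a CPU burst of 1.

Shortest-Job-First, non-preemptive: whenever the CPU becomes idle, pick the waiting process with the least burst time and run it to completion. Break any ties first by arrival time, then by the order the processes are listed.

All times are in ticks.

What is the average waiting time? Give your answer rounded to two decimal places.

Gantt: | P2 0-1 | P3 1-2 | P1 2-5 |
Completion: P1=5  P2=1  P3=2
Turnaround (C−A): P1=5  P2=1  P3=2
Waiting times: P1=2, P2=0, P3=1
Average waiting = (2+0+1) / 3 = 3/3 = 1.00

1.00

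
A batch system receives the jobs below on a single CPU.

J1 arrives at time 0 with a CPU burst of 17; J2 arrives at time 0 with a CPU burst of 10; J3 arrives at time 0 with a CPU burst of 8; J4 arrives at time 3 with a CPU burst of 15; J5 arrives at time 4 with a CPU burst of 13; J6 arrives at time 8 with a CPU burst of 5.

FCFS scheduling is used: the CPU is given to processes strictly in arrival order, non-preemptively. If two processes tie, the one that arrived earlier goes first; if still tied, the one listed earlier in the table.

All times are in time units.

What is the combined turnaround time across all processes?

Timeline: | J1 0-17 | J2 17-27 | J3 27-35 | J4 35-50 | J5 50-63 | J6 63-68 |
Completion: J1=17  J2=27  J3=35  J4=50  J5=63  J6=68
Turnaround (C−A): J1=17  J2=27  J3=35  J4=47  J5=59  J6=60
Turnaround = completion − arrival: J1=17, J2=27, J3=35, J4=47, J5=59, J6=60
Total turnaround = 17 + 27 + 35 + 47 + 59 + 60 = 245

245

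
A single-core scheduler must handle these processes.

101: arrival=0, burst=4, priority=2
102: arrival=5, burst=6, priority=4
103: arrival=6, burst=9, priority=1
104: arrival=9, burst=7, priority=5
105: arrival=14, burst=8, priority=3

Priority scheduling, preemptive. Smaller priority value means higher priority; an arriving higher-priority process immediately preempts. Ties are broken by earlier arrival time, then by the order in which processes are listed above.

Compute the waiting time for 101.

0

Timeline: | 101 0-4 | idle 4-5 | 102 5-6 | 103 6-15 | 105 15-23 | 102 23-28 | 104 28-35 |
Completion: 101=4  102=28  103=15  104=35  105=23
Waiting(101) = turnaround − burst = 4 − 4 = 0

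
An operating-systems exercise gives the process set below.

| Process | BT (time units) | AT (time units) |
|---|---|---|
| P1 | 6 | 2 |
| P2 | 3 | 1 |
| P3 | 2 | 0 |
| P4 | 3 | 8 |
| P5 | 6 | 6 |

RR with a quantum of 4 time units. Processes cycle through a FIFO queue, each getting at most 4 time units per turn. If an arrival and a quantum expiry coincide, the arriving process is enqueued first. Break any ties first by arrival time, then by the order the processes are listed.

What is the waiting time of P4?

Timeline: | P3 0-2 | P2 2-5 | P1 5-9 | P5 9-13 | P4 13-16 | P1 16-18 | P5 18-20 |
Completion: P1=18  P2=5  P3=2  P4=16  P5=20
Waiting(P4) = turnaround − burst = 8 − 3 = 5

5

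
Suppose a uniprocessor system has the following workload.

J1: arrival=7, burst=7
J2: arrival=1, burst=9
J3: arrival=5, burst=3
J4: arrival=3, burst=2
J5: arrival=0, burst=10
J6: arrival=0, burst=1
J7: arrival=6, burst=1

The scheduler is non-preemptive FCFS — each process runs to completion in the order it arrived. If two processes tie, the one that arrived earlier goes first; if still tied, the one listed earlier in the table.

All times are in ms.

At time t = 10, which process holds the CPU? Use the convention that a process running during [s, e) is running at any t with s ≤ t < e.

Schedule: | J5 0-10 | J6 10-11 | J2 11-20 | J4 20-22 | J3 22-25 | J7 25-26 | J1 26-33 |
Completion: J1=33  J2=20  J3=25  J4=22  J5=10  J6=11  J7=26
Turnaround (C−A): J1=26  J2=19  J3=20  J4=19  J5=10  J6=11  J7=20

J6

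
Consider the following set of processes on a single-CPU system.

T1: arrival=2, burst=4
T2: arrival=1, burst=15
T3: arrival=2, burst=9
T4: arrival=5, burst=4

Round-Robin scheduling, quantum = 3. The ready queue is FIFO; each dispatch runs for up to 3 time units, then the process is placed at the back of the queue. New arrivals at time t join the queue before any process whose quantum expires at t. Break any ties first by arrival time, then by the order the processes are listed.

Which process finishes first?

T1

Timeline: | idle 0-1 | T2 1-4 | T1 4-7 | T3 7-10 | T2 10-13 | T4 13-16 | T1 16-17 | T3 17-20 | T2 20-23 | T4 23-24 | T3 24-27 | T2 27-33 |
Completion: T1=17  T2=33  T3=27  T4=24
Turnaround (C−A): T1=15  T2=32  T3=25  T4=19
Finish order: T1 → T4 → T3 → T2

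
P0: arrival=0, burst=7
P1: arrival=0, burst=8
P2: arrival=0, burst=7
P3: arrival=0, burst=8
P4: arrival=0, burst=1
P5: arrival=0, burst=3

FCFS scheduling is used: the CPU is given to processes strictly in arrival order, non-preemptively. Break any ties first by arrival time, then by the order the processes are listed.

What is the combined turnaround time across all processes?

139

Schedule: | P0 0-7 | P1 7-15 | P2 15-22 | P3 22-30 | P4 30-31 | P5 31-34 |
Completion: P0=7  P1=15  P2=22  P3=30  P4=31  P5=34
Turnaround = completion − arrival: P0=7, P1=15, P2=22, P3=30, P4=31, P5=34
Total turnaround = 7 + 15 + 22 + 30 + 31 + 34 = 139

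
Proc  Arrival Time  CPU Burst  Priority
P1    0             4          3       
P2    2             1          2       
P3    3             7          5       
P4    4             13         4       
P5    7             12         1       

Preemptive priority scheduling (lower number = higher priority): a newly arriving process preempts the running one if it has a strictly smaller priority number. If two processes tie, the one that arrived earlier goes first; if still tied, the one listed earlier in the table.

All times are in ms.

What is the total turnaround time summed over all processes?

78

Gantt: | P1 0-2 | P2 2-3 | P1 3-5 | P4 5-7 | P5 7-19 | P4 19-30 | P3 30-37 |
Completion: P1=5  P2=3  P3=37  P4=30  P5=19
Turnaround (C−A): P1=5  P2=1  P3=34  P4=26  P5=12
Turnaround = completion − arrival: P1=5, P2=1, P3=34, P4=26, P5=12
Total turnaround = 5 + 1 + 34 + 26 + 12 = 78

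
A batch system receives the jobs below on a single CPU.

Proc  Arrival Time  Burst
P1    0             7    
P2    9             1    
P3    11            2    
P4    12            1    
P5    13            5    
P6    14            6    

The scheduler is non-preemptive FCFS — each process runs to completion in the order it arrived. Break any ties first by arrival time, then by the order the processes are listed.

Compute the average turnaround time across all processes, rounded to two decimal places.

Gantt: | P1 0-7 | idle 7-9 | P2 9-10 | idle 10-11 | P3 11-13 | P4 13-14 | P5 14-19 | P6 19-25 |
Completion: P1=7  P2=10  P3=13  P4=14  P5=19  P6=25
Turnaround times: P1=7, P2=1, P3=2, P4=2, P5=6, P6=11
Average turnaround = (7+1+2+2+6+11) / 6 = 29/6 = 4.83

4.83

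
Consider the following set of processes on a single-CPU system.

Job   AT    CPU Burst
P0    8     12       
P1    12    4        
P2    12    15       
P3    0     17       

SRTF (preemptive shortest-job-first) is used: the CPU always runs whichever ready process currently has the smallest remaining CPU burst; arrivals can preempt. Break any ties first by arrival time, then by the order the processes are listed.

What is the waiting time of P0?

13

Gantt: | P3 0-12 | P1 12-16 | P3 16-21 | P0 21-33 | P2 33-48 |
Completion: P0=33  P1=16  P2=48  P3=21
Waiting(P0) = turnaround − burst = 25 − 12 = 13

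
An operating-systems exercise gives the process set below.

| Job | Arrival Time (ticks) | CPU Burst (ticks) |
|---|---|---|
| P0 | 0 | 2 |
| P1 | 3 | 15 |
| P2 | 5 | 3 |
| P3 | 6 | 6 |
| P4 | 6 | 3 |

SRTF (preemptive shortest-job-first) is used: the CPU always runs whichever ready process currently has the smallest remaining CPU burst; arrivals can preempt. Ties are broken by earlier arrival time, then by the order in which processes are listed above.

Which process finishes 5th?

Schedule: | P0 0-2 | idle 2-3 | P1 3-5 | P2 5-8 | P4 8-11 | P3 11-17 | P1 17-30 |
Completion: P0=2  P1=30  P2=8  P3=17  P4=11
Finish order: P0 → P2 → P4 → P3 → P1

P1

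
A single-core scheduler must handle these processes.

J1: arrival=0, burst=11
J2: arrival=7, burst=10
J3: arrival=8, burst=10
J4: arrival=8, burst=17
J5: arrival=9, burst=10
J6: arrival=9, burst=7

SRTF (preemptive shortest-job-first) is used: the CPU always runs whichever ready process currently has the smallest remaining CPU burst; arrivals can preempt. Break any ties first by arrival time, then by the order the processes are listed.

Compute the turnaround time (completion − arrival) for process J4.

Schedule: | J1 0-11 | J6 11-18 | J2 18-28 | J3 28-38 | J5 38-48 | J4 48-65 |
Completion: J1=11  J2=28  J3=38  J4=65  J5=48  J6=18
Turnaround(J4) = completion − arrival = 65 − 8 = 57

57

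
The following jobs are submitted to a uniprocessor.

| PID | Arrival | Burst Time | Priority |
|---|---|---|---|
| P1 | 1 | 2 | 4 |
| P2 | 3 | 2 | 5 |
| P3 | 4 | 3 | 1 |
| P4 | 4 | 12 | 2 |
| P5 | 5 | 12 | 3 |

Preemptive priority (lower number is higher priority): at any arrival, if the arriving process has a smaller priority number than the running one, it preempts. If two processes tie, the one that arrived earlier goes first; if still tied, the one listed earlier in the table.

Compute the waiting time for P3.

0

Timeline: | idle 0-1 | P1 1-3 | P2 3-4 | P3 4-7 | P4 7-19 | P5 19-31 | P2 31-32 |
Completion: P1=3  P2=32  P3=7  P4=19  P5=31
Turnaround (C−A): P1=2  P2=29  P3=3  P4=15  P5=26
Waiting(P3) = turnaround − burst = 3 − 3 = 0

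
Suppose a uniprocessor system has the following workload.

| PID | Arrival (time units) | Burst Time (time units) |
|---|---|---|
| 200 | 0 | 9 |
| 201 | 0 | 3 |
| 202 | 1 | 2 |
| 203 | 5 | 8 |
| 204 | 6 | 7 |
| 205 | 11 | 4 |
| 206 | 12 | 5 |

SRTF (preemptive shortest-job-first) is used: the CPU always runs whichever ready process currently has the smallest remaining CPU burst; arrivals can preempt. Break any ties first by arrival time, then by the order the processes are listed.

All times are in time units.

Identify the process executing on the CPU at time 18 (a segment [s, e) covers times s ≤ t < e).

206

Timeline: | 201 0-3 | 202 3-5 | 203 5-13 | 205 13-17 | 206 17-22 | 204 22-29 | 200 29-38 |
Completion: 200=38  201=3  202=5  203=13  204=29  205=17  206=22
Turnaround (C−A): 200=38  201=3  202=4  203=8  204=23  205=6  206=10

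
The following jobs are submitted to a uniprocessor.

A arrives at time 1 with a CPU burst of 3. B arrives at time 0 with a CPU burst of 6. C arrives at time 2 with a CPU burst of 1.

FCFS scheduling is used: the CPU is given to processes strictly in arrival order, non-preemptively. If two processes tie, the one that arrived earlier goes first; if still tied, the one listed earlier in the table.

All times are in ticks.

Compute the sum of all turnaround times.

22

Gantt: | B 0-6 | A 6-9 | C 9-10 |
Completion: A=9  B=6  C=10
Turnaround (C−A): A=8  B=6  C=8
Turnaround = completion − arrival: A=8, B=6, C=8
Total turnaround = 8 + 6 + 8 = 22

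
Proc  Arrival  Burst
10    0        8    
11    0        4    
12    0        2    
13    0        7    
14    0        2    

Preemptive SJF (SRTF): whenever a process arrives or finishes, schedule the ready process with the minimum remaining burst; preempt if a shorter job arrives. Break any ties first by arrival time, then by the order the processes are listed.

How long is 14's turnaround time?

Timeline: | 12 0-2 | 14 2-4 | 11 4-8 | 13 8-15 | 10 15-23 |
Completion: 10=23  11=8  12=2  13=15  14=4
Turnaround (C−A): 10=23  11=8  12=2  13=15  14=4
Turnaround(14) = completion − arrival = 4 − 0 = 4

4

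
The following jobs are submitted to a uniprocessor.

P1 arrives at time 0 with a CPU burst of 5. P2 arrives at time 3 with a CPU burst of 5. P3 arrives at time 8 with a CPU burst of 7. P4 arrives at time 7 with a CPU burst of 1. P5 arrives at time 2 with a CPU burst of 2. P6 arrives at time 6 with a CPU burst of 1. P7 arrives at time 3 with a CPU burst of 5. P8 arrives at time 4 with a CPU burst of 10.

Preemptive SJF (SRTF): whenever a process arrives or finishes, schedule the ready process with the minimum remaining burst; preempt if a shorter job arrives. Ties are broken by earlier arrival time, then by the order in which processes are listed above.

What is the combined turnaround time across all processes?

Timeline: | P1 0-2 | P5 2-4 | P1 4-7 | P6 7-8 | P4 8-9 | P2 9-14 | P7 14-19 | P3 19-26 | P8 26-36 |
Completion: P1=7  P2=14  P3=26  P4=9  P5=4  P6=8  P7=19  P8=36
Turnaround (C−A): P1=7  P2=11  P3=18  P4=2  P5=2  P6=2  P7=16  P8=32
Turnaround = completion − arrival: P1=7, P2=11, P3=18, P4=2, P5=2, P6=2, P7=16, P8=32
Total turnaround = 7 + 11 + 18 + 2 + 2 + 2 + 16 + 32 = 90

90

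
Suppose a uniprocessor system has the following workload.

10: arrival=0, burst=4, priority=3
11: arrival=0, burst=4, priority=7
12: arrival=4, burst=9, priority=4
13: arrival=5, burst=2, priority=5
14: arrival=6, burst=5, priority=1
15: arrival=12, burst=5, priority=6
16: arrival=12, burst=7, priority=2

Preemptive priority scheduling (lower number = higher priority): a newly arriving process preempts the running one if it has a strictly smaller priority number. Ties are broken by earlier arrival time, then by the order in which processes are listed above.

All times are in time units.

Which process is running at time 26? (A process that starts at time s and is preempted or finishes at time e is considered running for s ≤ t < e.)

13

Gantt: | 10 0-4 | 12 4-6 | 14 6-11 | 12 11-12 | 16 12-19 | 12 19-25 | 13 25-27 | 15 27-32 | 11 32-36 |
Completion: 10=4  11=36  12=25  13=27  14=11  15=32  16=19
Turnaround (C−A): 10=4  11=36  12=21  13=22  14=5  15=20  16=7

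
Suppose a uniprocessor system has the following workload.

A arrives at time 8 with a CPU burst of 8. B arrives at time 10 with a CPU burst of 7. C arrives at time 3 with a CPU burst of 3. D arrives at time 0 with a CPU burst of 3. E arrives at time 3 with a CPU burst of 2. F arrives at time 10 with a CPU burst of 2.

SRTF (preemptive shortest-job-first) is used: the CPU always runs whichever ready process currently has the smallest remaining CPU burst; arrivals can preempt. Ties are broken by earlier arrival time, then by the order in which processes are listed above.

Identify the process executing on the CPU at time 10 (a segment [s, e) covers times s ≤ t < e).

Timeline: | D 0-3 | E 3-5 | C 5-8 | A 8-10 | F 10-12 | A 12-18 | B 18-25 |
Completion: A=18  B=25  C=8  D=3  E=5  F=12
Turnaround (C−A): A=10  B=15  C=5  D=3  E=2  F=2

F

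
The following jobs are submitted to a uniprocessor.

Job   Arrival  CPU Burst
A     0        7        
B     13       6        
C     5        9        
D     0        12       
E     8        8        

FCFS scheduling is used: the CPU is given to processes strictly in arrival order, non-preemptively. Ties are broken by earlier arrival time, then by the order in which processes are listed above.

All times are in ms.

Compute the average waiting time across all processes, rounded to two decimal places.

Gantt: | A 0-7 | D 7-19 | C 19-28 | E 28-36 | B 36-42 |
Completion: A=7  B=42  C=28  D=19  E=36
Turnaround (C−A): A=7  B=29  C=23  D=19  E=28
Waiting times: A=0, B=23, C=14, D=7, E=20
Average waiting = (0+23+14+7+20) / 5 = 64/5 = 12.80

12.80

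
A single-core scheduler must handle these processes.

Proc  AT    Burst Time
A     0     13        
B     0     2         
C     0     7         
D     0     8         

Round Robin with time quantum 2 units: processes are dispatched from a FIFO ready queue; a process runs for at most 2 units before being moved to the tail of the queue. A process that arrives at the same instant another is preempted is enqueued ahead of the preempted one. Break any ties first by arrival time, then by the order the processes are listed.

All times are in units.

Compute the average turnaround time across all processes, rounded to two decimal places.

Gantt: | A 0-2 | B 2-4 | C 4-6 | D 6-8 | A 8-10 | C 10-12 | D 12-14 | A 14-16 | C 16-18 | D 18-20 | A 20-22 | C 22-23 | D 23-25 | A 25-30 |
Completion: A=30  B=4  C=23  D=25
Turnaround (C−A): A=30  B=4  C=23  D=25
Turnaround times: A=30, B=4, C=23, D=25
Average turnaround = (30+4+23+25) / 4 = 82/4 = 20.50

20.50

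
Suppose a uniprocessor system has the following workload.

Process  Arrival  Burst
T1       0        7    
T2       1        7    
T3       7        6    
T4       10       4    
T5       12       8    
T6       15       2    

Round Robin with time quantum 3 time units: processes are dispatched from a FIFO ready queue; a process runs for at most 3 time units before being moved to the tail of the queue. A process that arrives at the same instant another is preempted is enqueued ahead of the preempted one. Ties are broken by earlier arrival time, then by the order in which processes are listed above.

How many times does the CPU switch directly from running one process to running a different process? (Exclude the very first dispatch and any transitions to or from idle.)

Schedule: | T1 0-3 | T2 3-6 | T1 6-9 | T2 9-12 | T3 12-15 | T1 15-16 | T4 16-19 | T5 19-22 | T2 22-23 | T6 23-25 | T3 25-28 | T4 28-29 | T5 29-34 |
Completion: T1=16  T2=23  T3=28  T4=29  T5=34  T6=25
Turnaround (C−A): T1=16  T2=22  T3=21  T4=19  T5=22  T6=10

12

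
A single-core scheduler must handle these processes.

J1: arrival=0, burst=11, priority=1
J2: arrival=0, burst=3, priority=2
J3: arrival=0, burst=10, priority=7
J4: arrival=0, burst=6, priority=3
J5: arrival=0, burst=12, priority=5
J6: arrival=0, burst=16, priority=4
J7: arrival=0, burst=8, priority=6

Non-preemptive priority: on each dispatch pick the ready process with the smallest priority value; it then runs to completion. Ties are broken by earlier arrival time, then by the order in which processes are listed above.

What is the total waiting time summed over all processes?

Gantt: | J1 0-11 | J2 11-14 | J4 14-20 | J6 20-36 | J5 36-48 | J7 48-56 | J3 56-66 |
Completion: J1=11  J2=14  J3=66  J4=20  J5=48  J6=36  J7=56
Turnaround (C−A): J1=11  J2=14  J3=66  J4=20  J5=48  J6=36  J7=56
Waiting = turnaround − burst: J1=0, J2=11, J3=56, J4=14, J5=36, J6=20, J7=48
Total waiting = 0 + 11 + 56 + 14 + 36 + 20 + 48 = 185

185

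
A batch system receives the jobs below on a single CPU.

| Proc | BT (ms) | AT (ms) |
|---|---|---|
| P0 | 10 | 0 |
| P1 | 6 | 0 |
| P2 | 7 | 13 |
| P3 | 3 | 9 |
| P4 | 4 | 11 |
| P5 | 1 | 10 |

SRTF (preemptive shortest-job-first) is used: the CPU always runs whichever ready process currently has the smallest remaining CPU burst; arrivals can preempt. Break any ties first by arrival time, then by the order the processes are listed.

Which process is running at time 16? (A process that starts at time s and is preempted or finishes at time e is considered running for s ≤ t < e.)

Schedule: | P1 0-6 | P0 6-9 | P3 9-10 | P5 10-11 | P3 11-13 | P4 13-17 | P0 17-24 | P2 24-31 |
Completion: P0=24  P1=6  P2=31  P3=13  P4=17  P5=11
Turnaround (C−A): P0=24  P1=6  P2=18  P3=4  P4=6  P5=1

P4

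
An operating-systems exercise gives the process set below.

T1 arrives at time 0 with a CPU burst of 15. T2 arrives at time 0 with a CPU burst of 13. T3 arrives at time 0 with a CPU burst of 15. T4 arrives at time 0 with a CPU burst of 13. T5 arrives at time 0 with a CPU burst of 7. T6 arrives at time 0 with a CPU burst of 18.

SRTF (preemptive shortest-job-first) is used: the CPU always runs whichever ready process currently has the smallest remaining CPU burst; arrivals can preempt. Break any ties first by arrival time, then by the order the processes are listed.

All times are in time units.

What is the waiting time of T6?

Schedule: | T5 0-7 | T2 7-20 | T4 20-33 | T1 33-48 | T3 48-63 | T6 63-81 |
Completion: T1=48  T2=20  T3=63  T4=33  T5=7  T6=81
Turnaround (C−A): T1=48  T2=20  T3=63  T4=33  T5=7  T6=81
Waiting(T6) = turnaround − burst = 81 − 18 = 63

63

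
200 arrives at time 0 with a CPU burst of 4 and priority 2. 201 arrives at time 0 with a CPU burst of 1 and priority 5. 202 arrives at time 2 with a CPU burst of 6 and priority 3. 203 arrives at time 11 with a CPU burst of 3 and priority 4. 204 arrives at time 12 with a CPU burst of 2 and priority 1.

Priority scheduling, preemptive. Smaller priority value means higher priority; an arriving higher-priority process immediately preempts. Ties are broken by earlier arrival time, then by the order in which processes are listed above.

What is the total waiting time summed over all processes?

Timeline: | 200 0-4 | 202 4-10 | 201 10-11 | 203 11-12 | 204 12-14 | 203 14-16 |
Completion: 200=4  201=11  202=10  203=16  204=14
Turnaround (C−A): 200=4  201=11  202=8  203=5  204=2
Waiting = turnaround − burst: 200=0, 201=10, 202=2, 203=2, 204=0
Total waiting = 0 + 10 + 2 + 2 + 0 = 14

14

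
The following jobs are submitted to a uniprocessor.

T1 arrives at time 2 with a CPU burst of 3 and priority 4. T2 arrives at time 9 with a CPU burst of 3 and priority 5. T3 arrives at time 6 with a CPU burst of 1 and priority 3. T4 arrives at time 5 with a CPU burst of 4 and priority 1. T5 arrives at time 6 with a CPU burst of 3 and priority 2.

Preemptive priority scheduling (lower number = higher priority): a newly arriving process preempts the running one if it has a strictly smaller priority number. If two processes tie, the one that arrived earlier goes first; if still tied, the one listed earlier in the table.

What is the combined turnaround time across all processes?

27

Timeline: | idle 0-2 | T1 2-5 | T4 5-9 | T5 9-12 | T3 12-13 | T2 13-16 |
Completion: T1=5  T2=16  T3=13  T4=9  T5=12
Turnaround = completion − arrival: T1=3, T2=7, T3=7, T4=4, T5=6
Total turnaround = 3 + 7 + 7 + 4 + 6 = 27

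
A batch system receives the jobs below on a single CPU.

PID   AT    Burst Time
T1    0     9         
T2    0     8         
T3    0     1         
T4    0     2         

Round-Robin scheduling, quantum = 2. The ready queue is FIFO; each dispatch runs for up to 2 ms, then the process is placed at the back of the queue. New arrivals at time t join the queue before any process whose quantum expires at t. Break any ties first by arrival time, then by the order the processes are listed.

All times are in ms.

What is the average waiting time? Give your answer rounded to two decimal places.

7.75

Timeline: | T1 0-2 | T2 2-4 | T3 4-5 | T4 5-7 | T1 7-9 | T2 9-11 | T1 11-13 | T2 13-15 | T1 15-17 | T2 17-19 | T1 19-20 |
Completion: T1=20  T2=19  T3=5  T4=7
Turnaround (C−A): T1=20  T2=19  T3=5  T4=7
Waiting times: T1=11, T2=11, T3=4, T4=5
Average waiting = (11+11+4+5) / 4 = 31/4 = 7.75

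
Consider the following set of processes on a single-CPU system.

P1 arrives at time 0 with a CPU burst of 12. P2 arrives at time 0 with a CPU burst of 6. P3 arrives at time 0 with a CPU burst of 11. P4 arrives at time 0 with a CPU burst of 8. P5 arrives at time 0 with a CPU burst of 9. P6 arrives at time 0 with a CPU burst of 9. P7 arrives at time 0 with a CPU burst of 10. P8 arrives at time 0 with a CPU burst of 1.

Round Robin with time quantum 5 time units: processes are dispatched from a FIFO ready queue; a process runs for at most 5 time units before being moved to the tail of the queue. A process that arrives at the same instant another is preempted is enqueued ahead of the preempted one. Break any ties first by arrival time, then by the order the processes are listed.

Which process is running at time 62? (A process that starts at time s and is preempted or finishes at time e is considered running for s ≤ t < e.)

Gantt: | P1 0-5 | P2 5-10 | P3 10-15 | P4 15-20 | P5 20-25 | P6 25-30 | P7 30-35 | P8 35-36 | P1 36-41 | P2 41-42 | P3 42-47 | P4 47-50 | P5 50-54 | P6 54-58 | P7 58-63 | P1 63-65 | P3 65-66 |
Completion: P1=65  P2=42  P3=66  P4=50  P5=54  P6=58  P7=63  P8=36
Turnaround (C−A): P1=65  P2=42  P3=66  P4=50  P5=54  P6=58  P7=63  P8=36

P7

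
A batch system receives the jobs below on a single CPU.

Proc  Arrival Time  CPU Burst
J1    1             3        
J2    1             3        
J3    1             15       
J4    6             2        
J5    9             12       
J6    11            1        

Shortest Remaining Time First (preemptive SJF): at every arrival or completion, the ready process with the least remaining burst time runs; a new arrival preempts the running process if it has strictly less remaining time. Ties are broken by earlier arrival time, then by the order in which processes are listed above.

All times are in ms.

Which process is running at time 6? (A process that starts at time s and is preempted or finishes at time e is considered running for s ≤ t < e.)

J2

Gantt: | idle 0-1 | J1 1-4 | J2 4-7 | J4 7-9 | J5 9-11 | J6 11-12 | J5 12-22 | J3 22-37 |
Completion: J1=4  J2=7  J3=37  J4=9  J5=22  J6=12
Turnaround (C−A): J1=3  J2=6  J3=36  J4=3  J5=13  J6=1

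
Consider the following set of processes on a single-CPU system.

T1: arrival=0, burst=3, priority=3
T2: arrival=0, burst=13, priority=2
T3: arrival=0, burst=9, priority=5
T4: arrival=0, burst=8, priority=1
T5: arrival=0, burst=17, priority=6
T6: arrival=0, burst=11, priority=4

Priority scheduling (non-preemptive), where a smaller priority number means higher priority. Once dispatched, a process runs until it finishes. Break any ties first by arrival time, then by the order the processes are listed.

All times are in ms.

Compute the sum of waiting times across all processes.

Timeline: | T4 0-8 | T2 8-21 | T1 21-24 | T6 24-35 | T3 35-44 | T5 44-61 |
Completion: T1=24  T2=21  T3=44  T4=8  T5=61  T6=35
Turnaround (C−A): T1=24  T2=21  T3=44  T4=8  T5=61  T6=35
Waiting = turnaround − burst: T1=21, T2=8, T3=35, T4=0, T5=44, T6=24
Total waiting = 21 + 8 + 35 + 0 + 44 + 24 = 132

132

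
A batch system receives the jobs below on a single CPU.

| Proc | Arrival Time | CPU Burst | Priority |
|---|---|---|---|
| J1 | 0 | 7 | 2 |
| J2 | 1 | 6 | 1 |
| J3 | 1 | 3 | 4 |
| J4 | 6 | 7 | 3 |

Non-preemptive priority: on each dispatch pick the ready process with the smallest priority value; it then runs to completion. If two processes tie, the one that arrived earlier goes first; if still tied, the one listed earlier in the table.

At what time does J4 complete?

Timeline: | J1 0-7 | J2 7-13 | J4 13-20 | J3 20-23 |
Completion: J1=7  J2=13  J3=23  J4=20

20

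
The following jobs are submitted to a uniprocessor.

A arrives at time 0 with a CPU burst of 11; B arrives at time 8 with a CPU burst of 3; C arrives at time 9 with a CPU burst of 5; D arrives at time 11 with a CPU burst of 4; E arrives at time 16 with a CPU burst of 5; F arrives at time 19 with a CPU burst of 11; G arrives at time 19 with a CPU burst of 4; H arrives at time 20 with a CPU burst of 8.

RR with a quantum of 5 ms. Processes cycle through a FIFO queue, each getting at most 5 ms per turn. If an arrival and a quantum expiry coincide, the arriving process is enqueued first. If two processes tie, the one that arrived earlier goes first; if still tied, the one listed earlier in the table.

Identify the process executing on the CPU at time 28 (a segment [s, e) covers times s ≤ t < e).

F

Gantt: | A 0-10 | B 10-13 | C 13-18 | A 18-19 | D 19-23 | E 23-28 | F 28-33 | G 33-37 | H 37-42 | F 42-47 | H 47-50 | F 50-51 |
Completion: A=19  B=13  C=18  D=23  E=28  F=51  G=37  H=50
Turnaround (C−A): A=19  B=5  C=9  D=12  E=12  F=32  G=18  H=30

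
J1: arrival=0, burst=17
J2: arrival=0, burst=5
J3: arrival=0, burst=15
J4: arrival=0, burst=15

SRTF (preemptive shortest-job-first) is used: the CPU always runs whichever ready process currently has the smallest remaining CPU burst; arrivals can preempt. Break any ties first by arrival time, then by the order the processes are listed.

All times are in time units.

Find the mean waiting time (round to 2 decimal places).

15.00

Gantt: | J2 0-5 | J3 5-20 | J4 20-35 | J1 35-52 |
Completion: J1=52  J2=5  J3=20  J4=35
Turnaround (C−A): J1=52  J2=5  J3=20  J4=35
Waiting times: J1=35, J2=0, J3=5, J4=20
Average waiting = (35+0+5+20) / 4 = 60/4 = 15.00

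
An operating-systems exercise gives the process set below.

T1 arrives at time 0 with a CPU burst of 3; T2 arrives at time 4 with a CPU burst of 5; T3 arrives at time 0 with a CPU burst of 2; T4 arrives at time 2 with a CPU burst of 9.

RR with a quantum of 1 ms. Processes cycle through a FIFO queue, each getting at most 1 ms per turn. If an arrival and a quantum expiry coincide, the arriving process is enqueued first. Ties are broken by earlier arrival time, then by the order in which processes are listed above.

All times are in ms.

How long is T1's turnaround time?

Gantt: | T1 0-1 | T3 1-2 | T1 2-3 | T4 3-4 | T3 4-5 | T1 5-6 | T2 6-7 | T4 7-8 | T2 8-9 | T4 9-10 | T2 10-11 | T4 11-12 | T2 12-13 | T4 13-14 | T2 14-15 | T4 15-19 |
Completion: T1=6  T2=15  T3=5  T4=19
Turnaround (C−A): T1=6  T2=11  T3=5  T4=17
Turnaround(T1) = completion − arrival = 6 − 0 = 6

6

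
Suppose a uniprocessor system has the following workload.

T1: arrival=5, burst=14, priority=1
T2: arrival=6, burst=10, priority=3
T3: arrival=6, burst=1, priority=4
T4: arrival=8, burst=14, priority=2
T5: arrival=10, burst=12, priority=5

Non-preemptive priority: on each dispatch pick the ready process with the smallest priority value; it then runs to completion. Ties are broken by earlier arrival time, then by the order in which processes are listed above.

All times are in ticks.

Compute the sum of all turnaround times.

Gantt: | idle 0-5 | T1 5-19 | T4 19-33 | T2 33-43 | T3 43-44 | T5 44-56 |
Completion: T1=19  T2=43  T3=44  T4=33  T5=56
Turnaround (C−A): T1=14  T2=37  T3=38  T4=25  T5=46
Turnaround = completion − arrival: T1=14, T2=37, T3=38, T4=25, T5=46
Total turnaround = 14 + 37 + 38 + 25 + 46 = 160

160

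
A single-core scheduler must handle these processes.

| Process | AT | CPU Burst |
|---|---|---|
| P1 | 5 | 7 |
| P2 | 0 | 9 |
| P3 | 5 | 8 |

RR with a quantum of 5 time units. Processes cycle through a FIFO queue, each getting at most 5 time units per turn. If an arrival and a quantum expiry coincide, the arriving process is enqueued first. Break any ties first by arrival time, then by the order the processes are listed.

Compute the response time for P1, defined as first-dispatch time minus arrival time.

0

Schedule: | P2 0-5 | P1 5-10 | P3 10-15 | P2 15-19 | P1 19-21 | P3 21-24 |
Completion: P1=21  P2=19  P3=24
Turnaround (C−A): P1=16  P2=19  P3=19
Response(P1) = first start − arrival = 5 − 5 = 0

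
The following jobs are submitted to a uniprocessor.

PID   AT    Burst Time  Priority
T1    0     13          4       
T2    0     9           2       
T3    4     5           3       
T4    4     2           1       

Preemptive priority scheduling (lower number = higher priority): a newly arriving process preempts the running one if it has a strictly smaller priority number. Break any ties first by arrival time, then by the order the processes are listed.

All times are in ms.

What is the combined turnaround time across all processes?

54

Gantt: | T2 0-4 | T4 4-6 | T2 6-11 | T3 11-16 | T1 16-29 |
Completion: T1=29  T2=11  T3=16  T4=6
Turnaround = completion − arrival: T1=29, T2=11, T3=12, T4=2
Total turnaround = 29 + 11 + 12 + 2 = 54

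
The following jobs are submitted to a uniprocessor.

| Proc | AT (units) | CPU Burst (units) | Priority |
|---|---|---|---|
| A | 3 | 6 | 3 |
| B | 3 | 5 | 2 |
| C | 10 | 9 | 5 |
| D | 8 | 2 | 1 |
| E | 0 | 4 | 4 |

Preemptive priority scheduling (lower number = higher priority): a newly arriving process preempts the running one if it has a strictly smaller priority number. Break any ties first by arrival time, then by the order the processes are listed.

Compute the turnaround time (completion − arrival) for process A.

Schedule: | E 0-3 | B 3-8 | D 8-10 | A 10-16 | E 16-17 | C 17-26 |
Completion: A=16  B=8  C=26  D=10  E=17
Turnaround(A) = completion − arrival = 16 − 3 = 13

13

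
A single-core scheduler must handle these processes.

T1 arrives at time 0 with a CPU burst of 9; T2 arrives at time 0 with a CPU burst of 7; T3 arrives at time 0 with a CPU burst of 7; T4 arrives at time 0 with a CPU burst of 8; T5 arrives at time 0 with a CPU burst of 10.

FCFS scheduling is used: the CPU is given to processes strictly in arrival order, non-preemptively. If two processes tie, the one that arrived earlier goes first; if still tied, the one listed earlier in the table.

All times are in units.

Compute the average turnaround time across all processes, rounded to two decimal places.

24.00

Schedule: | T1 0-9 | T2 9-16 | T3 16-23 | T4 23-31 | T5 31-41 |
Completion: T1=9  T2=16  T3=23  T4=31  T5=41
Turnaround (C−A): T1=9  T2=16  T3=23  T4=31  T5=41
Turnaround times: T1=9, T2=16, T3=23, T4=31, T5=41
Average turnaround = (9+16+23+31+41) / 5 = 120/5 = 24.00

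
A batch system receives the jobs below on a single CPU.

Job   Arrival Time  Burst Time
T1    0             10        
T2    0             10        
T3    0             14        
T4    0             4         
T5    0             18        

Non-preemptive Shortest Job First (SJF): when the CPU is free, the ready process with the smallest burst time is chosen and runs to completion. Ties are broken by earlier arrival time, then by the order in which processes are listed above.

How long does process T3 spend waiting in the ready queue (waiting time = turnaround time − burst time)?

Timeline: | T4 0-4 | T1 4-14 | T2 14-24 | T3 24-38 | T5 38-56 |
Completion: T1=14  T2=24  T3=38  T4=4  T5=56
Turnaround (C−A): T1=14  T2=24  T3=38  T4=4  T5=56
Waiting(T3) = turnaround − burst = 38 − 14 = 24

24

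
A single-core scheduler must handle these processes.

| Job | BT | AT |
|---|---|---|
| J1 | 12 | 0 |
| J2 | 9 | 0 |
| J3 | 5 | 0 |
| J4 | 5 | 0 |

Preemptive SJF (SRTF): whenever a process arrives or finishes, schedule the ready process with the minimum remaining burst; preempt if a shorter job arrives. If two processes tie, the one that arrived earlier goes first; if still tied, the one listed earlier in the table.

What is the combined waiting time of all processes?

34

Schedule: | J3 0-5 | J4 5-10 | J2 10-19 | J1 19-31 |
Completion: J1=31  J2=19  J3=5  J4=10
Turnaround (C−A): J1=31  J2=19  J3=5  J4=10
Waiting = turnaround − burst: J1=19, J2=10, J3=0, J4=5
Total waiting = 19 + 10 + 0 + 5 = 34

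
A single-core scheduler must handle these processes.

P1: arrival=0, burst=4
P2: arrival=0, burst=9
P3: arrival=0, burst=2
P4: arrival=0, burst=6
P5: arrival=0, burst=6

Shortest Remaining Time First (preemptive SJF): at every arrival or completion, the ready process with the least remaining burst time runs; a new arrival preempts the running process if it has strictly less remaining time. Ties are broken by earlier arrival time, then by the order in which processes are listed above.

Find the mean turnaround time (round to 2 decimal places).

13.00

Gantt: | P3 0-2 | P1 2-6 | P4 6-12 | P5 12-18 | P2 18-27 |
Completion: P1=6  P2=27  P3=2  P4=12  P5=18
Turnaround (C−A): P1=6  P2=27  P3=2  P4=12  P5=18
Turnaround times: P1=6, P2=27, P3=2, P4=12, P5=18
Average turnaround = (6+27+2+12+18) / 5 = 65/5 = 13.00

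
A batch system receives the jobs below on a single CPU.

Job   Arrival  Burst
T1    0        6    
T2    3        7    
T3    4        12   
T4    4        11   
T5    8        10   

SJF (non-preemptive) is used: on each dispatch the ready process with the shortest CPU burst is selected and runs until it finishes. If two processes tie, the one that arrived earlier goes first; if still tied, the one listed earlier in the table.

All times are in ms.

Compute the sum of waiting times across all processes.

Schedule: | T1 0-6 | T2 6-13 | T5 13-23 | T4 23-34 | T3 34-46 |
Completion: T1=6  T2=13  T3=46  T4=34  T5=23
Waiting = turnaround − burst: T1=0, T2=3, T3=30, T4=19, T5=5
Total waiting = 0 + 3 + 30 + 19 + 5 = 57

57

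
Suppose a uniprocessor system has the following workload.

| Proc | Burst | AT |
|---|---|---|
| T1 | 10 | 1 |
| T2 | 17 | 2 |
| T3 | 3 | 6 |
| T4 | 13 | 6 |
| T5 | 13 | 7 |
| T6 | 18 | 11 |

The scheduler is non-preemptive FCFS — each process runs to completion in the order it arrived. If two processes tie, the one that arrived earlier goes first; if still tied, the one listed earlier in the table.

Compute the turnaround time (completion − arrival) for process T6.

Timeline: | idle 0-1 | T1 1-11 | T2 11-28 | T3 28-31 | T4 31-44 | T5 44-57 | T6 57-75 |
Completion: T1=11  T2=28  T3=31  T4=44  T5=57  T6=75
Turnaround(T6) = completion − arrival = 75 − 11 = 64

64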